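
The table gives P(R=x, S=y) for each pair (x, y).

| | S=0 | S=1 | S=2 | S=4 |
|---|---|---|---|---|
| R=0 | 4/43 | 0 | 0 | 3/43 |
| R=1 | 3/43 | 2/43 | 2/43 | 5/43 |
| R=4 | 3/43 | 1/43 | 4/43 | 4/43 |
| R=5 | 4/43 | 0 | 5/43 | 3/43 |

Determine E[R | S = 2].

P(S = 2) = 11/43.
Summing R·P(R=x,S=y) over the conditioning event gives 1.
E[R | S = 2] = (1) / (11/43) = 43/11.

43/11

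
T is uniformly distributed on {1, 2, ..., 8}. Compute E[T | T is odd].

4

Given T is odd, T is equally likely to be any of {1, 3, 5, 7}.
E[T | T is odd] = (1 + 3 + 5 + 7) / 4 = 4.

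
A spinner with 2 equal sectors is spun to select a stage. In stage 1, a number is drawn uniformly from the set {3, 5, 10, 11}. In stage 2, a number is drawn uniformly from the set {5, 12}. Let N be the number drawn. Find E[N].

E[N | stage 1] = (3+5+10+11)/4 = 29/4.
E[N | stage 2] = (5+12)/2 = 17/2.
E[N] = (1/2)·(29/4) + (1/2)·(17/2) = 63/8.

63/8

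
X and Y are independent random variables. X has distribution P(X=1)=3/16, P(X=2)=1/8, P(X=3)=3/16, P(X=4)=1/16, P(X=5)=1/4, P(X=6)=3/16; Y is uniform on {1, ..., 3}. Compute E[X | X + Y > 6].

49/9

P(X + Y > 6) = 3/8.
Summing X·P(x,y) over outcomes with X + Y > 6 gives 49/24.
E[X | X + Y > 6] = (49/24) / (3/8) = 49/9.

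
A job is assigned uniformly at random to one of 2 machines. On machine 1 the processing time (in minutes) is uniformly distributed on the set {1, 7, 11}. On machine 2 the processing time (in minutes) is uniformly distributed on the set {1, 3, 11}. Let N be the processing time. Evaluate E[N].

17/3

E[N | machine 1] = (1+7+11)/3 = 19/3.
E[N | machine 2] = (1+3+11)/3 = 5.
By the law of total expectation,
E[N] = (1/2)·(19/3) + (1/2)·(5) = 17/3.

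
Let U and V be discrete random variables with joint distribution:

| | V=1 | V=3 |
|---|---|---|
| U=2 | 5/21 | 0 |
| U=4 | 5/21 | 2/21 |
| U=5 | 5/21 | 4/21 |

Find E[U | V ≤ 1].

P(V ≤ 1) = 5/7.
Σ U·P over the event = 2·(5/21) + 4·(5/21) + 5·(5/21) = 55/21.
E[U | V ≤ 1] = (55/21) / (5/7) = 11/3.

11/3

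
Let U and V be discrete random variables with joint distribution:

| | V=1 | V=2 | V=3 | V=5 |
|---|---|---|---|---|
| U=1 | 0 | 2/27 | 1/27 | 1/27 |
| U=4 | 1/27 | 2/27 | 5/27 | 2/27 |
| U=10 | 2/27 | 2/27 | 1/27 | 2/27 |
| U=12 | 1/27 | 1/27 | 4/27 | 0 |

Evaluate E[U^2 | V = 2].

P(V = 2) = 7/27.
Σ U^2·P over the event = 1·(2/27) + 16·(2/27) + 100·(2/27) + 144·(1/27) = 14.
E[U^2 | V = 2] = (14) / (7/27) = 54.

54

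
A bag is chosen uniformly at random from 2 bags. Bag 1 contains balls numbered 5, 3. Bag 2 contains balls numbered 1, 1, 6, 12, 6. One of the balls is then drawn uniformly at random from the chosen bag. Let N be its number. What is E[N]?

23/5

E[N | bag 1] = (5+3)/2 = 4.
E[N | bag 2] = (1+1+6+12+6)/5 = 26/5.
E[N] = (1/2)·(4) + (1/2)·(26/5) = 23/5.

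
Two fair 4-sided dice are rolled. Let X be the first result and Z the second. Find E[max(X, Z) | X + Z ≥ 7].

4

Outcomes with X + Z ≥ 7: (3,4), (4,3), (4,4), each with probability 1/16.
E[max(X, Z) | X + Z ≥ 7] = (4 + 4 + 4) / 3 = 4.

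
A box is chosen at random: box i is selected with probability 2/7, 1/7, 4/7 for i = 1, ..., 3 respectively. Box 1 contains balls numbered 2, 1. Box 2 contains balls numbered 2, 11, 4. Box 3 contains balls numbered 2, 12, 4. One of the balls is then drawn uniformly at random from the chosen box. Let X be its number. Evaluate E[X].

14/3

E[X | box 1] = (2+1)/2 = 3/2.
E[X | box 2] = (2+11+4)/3 = 17/3.
E[X | box 3] = (2+12+4)/3 = 6.
By the law of total expectation,
E[X] = (2/7)·(3/2) + (1/7)·(17/3) + (4/7)·(6) = 14/3.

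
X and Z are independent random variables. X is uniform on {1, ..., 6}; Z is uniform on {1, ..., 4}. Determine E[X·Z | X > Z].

145/14

P(X > Z) = 7/12.
Summing XZ·P(x,y) over outcomes with X > Z gives 145/24.
E[X·Z | X > Z] = (145/24) / (7/12) = 145/14.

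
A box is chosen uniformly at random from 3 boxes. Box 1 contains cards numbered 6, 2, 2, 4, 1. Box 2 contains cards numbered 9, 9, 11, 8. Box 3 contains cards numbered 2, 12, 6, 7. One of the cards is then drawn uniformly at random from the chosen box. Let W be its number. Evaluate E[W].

19/3

E[W | box 1] = (6+2+2+4+1)/5 = 3.
E[W | box 2] = (9+9+11+8)/4 = 37/4.
E[W | box 3] = (2+12+6+7)/4 = 27/4.
By the law of total expectation,
E[W] = (1/3)·(3) + (1/3)·(37/4) + (1/3)·(27/4) = 19/3.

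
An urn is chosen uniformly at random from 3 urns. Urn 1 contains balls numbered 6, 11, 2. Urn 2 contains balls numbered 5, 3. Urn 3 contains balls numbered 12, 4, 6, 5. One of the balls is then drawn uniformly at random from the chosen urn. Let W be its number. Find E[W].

205/36

E[W | urn 1] = (6+11+2)/3 = 19/3.
E[W | urn 2] = (5+3)/2 = 4.
E[W | urn 3] = (12+4+6+5)/4 = 27/4.
By the law of total expectation,
E[W] = (1/3)·(19/3) + (1/3)·(4) + (1/3)·(27/4) = 205/36.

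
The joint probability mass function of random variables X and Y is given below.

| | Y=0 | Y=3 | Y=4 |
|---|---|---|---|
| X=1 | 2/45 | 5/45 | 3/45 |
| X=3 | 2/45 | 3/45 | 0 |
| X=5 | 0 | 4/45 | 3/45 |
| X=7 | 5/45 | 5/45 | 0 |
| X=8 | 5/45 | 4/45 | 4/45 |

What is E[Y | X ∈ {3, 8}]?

37/18

P(X ∈ {3, 8}) = 2/5.
Σ Y·P over the event = 0·(2/45) + 3·(3/45) + 0·(5/45) + 3·(4/45) + 4·(4/45) = 37/45.
E[Y | X ∈ {3, 8}] = (37/45) / (2/5) = 37/18.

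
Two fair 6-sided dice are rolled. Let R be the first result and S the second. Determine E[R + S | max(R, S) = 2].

10/3

P(max(R, S) = 2) = 1/12.
Summing (R+S)·P(x,y) over outcomes with max(R, S) = 2 gives 5/18.
E[R + S | max(R, S) = 2] = (5/18) / (1/12) = 10/3.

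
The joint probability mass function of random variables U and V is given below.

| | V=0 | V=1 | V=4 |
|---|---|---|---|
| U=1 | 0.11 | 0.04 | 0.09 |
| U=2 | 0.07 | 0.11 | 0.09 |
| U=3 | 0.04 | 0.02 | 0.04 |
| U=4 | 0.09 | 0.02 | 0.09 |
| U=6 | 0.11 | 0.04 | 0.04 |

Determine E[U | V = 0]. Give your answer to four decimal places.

P(V = 0) = 0.42.
Σ U·P over the event = 1·(0.11) + 2·(0.07) + 3·(0.04) + 4·(0.09) + 6·(0.11) = 1.39.
E[U | V = 0] = (1.39) / (0.42) = 3.3095.

3.3095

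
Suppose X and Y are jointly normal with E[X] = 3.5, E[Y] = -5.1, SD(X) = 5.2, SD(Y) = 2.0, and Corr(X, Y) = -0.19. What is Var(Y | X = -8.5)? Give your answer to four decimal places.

3.8556

The conditional variance in a bivariate normal is σ_Y²(1 − ρ²), independent of x.
Var(Y | X=-8.5) = (2.0)²·(1 − (-0.19)²) = 4·0.9639 = 3.8556.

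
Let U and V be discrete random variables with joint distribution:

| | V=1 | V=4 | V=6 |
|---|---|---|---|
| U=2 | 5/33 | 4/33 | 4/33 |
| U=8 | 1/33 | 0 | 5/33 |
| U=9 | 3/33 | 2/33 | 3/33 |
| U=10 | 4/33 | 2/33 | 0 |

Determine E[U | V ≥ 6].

25/4

P(V ≥ 6) = 4/11.
Σ U·P over the event = 2·(4/33) + 8·(5/33) + 9·(3/33) = 25/11.
E[U | V ≥ 6] = (25/11) / (4/11) = 25/4.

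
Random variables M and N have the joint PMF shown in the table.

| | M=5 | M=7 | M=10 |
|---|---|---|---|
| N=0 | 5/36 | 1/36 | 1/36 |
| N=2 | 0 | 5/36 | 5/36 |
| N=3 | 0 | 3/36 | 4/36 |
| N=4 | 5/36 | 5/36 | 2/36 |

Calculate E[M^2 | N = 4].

95/2

P(N = 4) = 1/3.
Σ M^2·P over the event = 25·(5/36) + 49·(5/36) + 100·(2/36) = 95/6.
E[M^2 | N = 4] = (95/6) / (1/3) = 95/2.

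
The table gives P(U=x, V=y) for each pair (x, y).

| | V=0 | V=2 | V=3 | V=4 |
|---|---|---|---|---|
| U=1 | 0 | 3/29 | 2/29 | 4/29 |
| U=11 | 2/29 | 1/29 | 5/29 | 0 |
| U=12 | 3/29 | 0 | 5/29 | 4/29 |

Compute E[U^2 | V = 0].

P(V = 0) = 5/29.
Summing U^2·P(U=x,V=y) over the conditioning event gives 674/29.
E[U^2 | V = 0] = (674/29) / (5/29) = 674/5.

674/5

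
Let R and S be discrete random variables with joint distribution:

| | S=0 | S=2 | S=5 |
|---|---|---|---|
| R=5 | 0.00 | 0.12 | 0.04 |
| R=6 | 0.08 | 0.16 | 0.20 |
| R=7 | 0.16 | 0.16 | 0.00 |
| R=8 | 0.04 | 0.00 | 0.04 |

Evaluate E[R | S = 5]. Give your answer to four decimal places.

6.1429

P(S = 5) = 0.28.
Σ R·P over the event = 5·(0.04) + 6·(0.20) + 8·(0.04) = 1.72.
E[R | S = 5] = (1.72) / (0.28) = 6.1429.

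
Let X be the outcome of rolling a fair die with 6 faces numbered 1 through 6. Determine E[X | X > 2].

Given X > 2, X is equally likely to be any of {3, 4, 5, 6}.
E[X | X > 2] = (3 + 4 + 5 + 6) / 4 = 9/2.

9/2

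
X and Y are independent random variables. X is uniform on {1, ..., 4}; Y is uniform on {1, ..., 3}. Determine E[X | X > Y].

P(X > Y) = 1/2.
Summing X·P(x,y) over outcomes with X > Y gives 5/3.
E[X | X > Y] = (5/3) / (1/2) = 10/3.

10/3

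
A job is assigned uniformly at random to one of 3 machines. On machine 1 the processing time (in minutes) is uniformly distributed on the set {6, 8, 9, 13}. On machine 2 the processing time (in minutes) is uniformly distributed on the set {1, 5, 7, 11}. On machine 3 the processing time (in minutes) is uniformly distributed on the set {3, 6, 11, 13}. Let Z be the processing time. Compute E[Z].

E[Z | machine 1] = (6+8+9+13)/4 = 9.
E[Z | machine 2] = (1+5+7+11)/4 = 6.
E[Z | machine 3] = (3+6+11+13)/4 = 33/4.
By the law of total expectation,
E[Z] = (1/3)·(9) + (1/3)·(6) + (1/3)·(33/4) = 31/4.

31/4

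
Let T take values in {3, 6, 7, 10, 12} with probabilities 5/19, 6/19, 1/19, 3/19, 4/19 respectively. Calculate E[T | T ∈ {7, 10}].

37/4

P(T ∈ {7, 10}) = 4/19.
Σ over the event: 7·1/19 + 10·3/19 = 37/19.
E[T | T ∈ {7, 10}] = (37/19) / (4/19) = 37/4.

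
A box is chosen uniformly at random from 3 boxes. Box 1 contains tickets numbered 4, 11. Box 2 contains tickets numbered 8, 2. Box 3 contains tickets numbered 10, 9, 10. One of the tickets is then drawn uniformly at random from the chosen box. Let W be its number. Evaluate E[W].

E[W | box 1] = (4+11)/2 = 15/2.
E[W | box 2] = (8+2)/2 = 5.
E[W | box 3] = (10+9+10)/3 = 29/3.
E[W] = (1/3)·(15/2) + (1/3)·(5) + (1/3)·(29/3) = 133/18.

133/18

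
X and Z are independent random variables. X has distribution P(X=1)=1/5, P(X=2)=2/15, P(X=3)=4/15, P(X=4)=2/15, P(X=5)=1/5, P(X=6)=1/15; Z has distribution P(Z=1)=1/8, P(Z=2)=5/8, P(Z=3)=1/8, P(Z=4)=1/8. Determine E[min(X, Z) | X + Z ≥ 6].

67/28

P(X + Z ≥ 6) = 7/15.
Summing min(X,Z)·P(x,y) over outcomes with X + Z ≥ 6 gives 67/60.
E[min(X, Z) | X + Z ≥ 6] = (67/60) / (7/15) = 67/28.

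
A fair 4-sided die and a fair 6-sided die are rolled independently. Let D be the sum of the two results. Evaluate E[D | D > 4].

P(D > 4) = 3/4.
Σ over the event: 5·1/6 + 6·1/6 + 7·1/6 + 8·1/8 + 9·1/12 + 10·1/24 = 31/6.
E[D | D > 4] = (31/6) / (3/4) = 62/9.

62/9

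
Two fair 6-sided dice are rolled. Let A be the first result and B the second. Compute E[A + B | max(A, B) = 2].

Outcomes with max(A, B) = 2: (1,2), (2,1), (2,2), each with probability 1/36.
E[A + B | max(A, B) = 2] = (3 + 3 + 4) / 3 = 10/3.

10/3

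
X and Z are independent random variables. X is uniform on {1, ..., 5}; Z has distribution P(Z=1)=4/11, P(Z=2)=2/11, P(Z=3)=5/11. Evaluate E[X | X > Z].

P(X > Z) = 32/55.
Summing X·P(x,y) over outcomes with X > Z gives 25/11.
E[X | X > Z] = (25/11) / (32/55) = 125/32.

125/32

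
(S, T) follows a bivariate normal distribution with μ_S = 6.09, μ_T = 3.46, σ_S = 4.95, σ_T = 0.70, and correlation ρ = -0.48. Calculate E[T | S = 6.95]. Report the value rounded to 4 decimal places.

3.4016

E[T | S=x] = μ_T + ρ(σ_T/σ_S)(x − μ_S) for jointly normal variables.
E[T | S=6.95] = 3.46 + (-0.48)·(0.70/4.95)·(6.95 − (6.09)) = 3.46 + (-0.067879)·(0.86) = 3.4016.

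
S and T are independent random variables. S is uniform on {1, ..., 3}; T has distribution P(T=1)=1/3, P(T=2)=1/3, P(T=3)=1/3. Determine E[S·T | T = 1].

P(T = 1) = 1/3.
Summing ST·P(x,y) over outcomes with T = 1 gives 2/3.
E[S·T | T = 1] = (2/3) / (1/3) = 2.

2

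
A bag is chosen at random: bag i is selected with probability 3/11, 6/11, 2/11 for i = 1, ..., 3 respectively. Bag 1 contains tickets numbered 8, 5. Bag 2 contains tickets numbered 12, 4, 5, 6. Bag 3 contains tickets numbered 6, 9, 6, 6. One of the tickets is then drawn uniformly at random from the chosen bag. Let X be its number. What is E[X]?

147/22

E[X | bag 1] = (8+5)/2 = 13/2.
E[X | bag 2] = (12+4+5+6)/4 = 27/4.
E[X | bag 3] = (6+9+6+6)/4 = 27/4.
E[X] = (3/11)·(13/2) + (6/11)·(27/4) + (2/11)·(27/4) = 147/22.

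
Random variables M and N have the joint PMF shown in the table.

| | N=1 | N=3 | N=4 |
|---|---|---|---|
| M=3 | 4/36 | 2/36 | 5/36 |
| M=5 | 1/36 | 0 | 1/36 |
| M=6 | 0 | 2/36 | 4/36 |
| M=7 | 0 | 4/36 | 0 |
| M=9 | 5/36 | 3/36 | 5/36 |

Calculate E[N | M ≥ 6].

68/23

P(M ≥ 6) = 23/36.
Σ N·P over the event = 3·(2/36) + 4·(4/36) + 3·(4/36) + 1·(5/36) + 3·(3/36) + 4·(5/36) = 17/9.
E[N | M ≥ 6] = (17/9) / (23/36) = 68/23.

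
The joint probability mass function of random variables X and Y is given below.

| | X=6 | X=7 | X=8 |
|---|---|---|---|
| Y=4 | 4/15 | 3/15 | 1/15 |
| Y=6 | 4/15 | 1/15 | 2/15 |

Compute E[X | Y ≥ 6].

47/7

P(Y ≥ 6) = 7/15.
Σ X·P over the event = 6·(4/15) + 7·(1/15) + 8·(2/15) = 47/15.
E[X | Y ≥ 6] = (47/15) / (7/15) = 47/7.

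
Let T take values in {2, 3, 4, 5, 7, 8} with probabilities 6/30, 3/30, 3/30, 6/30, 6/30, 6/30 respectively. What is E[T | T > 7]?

P(T > 7) = 1/5.
Σ over the event: 8·1/5 = 8/5.
E[T | T > 7] = (8/5) / (1/5) = 8.

8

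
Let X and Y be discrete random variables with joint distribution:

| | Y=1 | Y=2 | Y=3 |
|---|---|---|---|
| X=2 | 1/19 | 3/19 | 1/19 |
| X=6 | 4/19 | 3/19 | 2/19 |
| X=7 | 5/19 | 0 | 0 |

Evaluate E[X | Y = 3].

14/3

P(Y = 3) = 3/19.
Σ X·P over the event = 2·(1/19) + 6·(2/19) = 14/19.
E[X | Y = 3] = (14/19) / (3/19) = 14/3.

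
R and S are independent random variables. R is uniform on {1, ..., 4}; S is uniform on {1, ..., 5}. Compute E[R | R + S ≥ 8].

11/3

Outcomes with R + S ≥ 8: (3,5), (4,4), (4,5), each with probability 1/20.
E[R | R + S ≥ 8] = (3 + 4 + 4) / 3 = 11/3.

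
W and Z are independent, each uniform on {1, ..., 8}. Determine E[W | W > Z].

6

P(W > Z) = 7/16.
Summing W·P(x,y) over outcomes with W > Z gives 21/8.
E[W | W > Z] = (21/8) / (7/16) = 6.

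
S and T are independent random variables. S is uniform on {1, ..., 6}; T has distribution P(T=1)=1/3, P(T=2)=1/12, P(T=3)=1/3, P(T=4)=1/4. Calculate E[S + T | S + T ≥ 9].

P(S + T ≥ 9) = 5/36.
Summing (S+T)·P(x,y) over outcomes with S + T ≥ 9 gives 31/24.
E[S + T | S + T ≥ 9] = (31/24) / (5/36) = 93/10.

93/10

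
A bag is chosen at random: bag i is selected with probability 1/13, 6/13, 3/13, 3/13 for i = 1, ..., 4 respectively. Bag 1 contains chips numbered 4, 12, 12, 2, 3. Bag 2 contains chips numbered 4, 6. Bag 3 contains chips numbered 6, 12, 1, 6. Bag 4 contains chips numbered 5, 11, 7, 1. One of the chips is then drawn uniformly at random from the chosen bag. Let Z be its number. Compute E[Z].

E[Z | bag 1] = (4+12+12+2+3)/5 = 33/5.
E[Z | bag 2] = (4+6)/2 = 5.
E[Z | bag 3] = (6+12+1+6)/4 = 25/4.
E[Z | bag 4] = (5+11+7+1)/4 = 6.
By the law of total expectation,
E[Z] = (1/13)·(33/5) + (6/13)·(5) + (3/13)·(25/4) + (3/13)·(6) = 1467/260.

1467/260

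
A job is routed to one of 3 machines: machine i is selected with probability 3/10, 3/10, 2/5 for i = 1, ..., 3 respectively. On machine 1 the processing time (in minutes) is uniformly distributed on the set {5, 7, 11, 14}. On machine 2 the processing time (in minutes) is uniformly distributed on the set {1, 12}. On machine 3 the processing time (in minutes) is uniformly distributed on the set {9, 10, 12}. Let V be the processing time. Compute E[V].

1063/120

E[V | machine 1] = (5+7+11+14)/4 = 37/4.
E[V | machine 2] = (1+12)/2 = 13/2.
E[V | machine 3] = (9+10+12)/3 = 31/3.
E[V] = (3/10)·(37/4) + (3/10)·(13/2) + (2/5)·(31/3) = 1063/120.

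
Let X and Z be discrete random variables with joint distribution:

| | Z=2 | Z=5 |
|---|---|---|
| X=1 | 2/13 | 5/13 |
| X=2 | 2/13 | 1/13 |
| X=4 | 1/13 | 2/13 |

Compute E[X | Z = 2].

2

P(Z = 2) = 5/13.
Σ X·P over the event = 1·(2/13) + 2·(2/13) + 4·(1/13) = 10/13.
E[X | Z = 2] = (10/13) / (5/13) = 2.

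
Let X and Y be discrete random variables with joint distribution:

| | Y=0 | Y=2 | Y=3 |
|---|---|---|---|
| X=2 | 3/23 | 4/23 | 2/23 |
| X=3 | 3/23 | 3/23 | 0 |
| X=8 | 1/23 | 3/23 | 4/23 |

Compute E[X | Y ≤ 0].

23/7

P(Y ≤ 0) = 7/23.
Σ X·P over the event = 2·(3/23) + 3·(3/23) + 8·(1/23) = 1.
E[X | Y ≤ 0] = (1) / (7/23) = 23/7.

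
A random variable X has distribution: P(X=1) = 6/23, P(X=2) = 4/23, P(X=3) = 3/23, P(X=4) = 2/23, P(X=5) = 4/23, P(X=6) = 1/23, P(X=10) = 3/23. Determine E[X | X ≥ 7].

10

P(X ≥ 7) = 3/23.
Σ over the event: 10·3/23 = 30/23.
E[X | X ≥ 7] = (30/23) / (3/23) = 10.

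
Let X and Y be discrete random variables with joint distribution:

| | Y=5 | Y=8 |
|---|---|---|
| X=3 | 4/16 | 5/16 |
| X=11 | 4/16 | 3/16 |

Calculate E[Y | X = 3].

20/3

P(X = 3) = 9/16.
Σ Y·P over the event = 5·(4/16) + 8·(5/16) = 15/4.
E[Y | X = 3] = (15/4) / (9/16) = 20/3.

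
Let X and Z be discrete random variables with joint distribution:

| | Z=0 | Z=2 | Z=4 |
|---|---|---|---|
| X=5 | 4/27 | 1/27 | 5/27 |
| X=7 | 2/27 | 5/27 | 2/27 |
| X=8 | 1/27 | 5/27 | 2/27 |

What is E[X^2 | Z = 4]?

39

P(Z = 4) = 1/3.
Σ X^2·P over the event = 25·(5/27) + 49·(2/27) + 64·(2/27) = 13.
E[X^2 | Z = 4] = (13) / (1/3) = 39.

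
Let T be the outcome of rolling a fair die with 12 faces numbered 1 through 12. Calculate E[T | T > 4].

17/2

Given T > 4, T is equally likely to be any of {5, 6, 7, 8, 9, 10, 11, 12}.
E[T | T > 4] = (5 + 6 + 7 + 8 + 9 + 10 + 11 + 12) / 8 = 17/2.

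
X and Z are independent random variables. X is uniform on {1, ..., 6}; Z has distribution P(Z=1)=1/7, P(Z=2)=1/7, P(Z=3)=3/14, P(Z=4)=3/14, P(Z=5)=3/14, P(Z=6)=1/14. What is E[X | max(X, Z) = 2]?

P(max(X, Z) = 2) = 1/14.
Summing X·P(x,y) over outcomes with max(X, Z) = 2 gives 5/42.
E[X | max(X, Z) = 2] = (5/42) / (1/14) = 5/3.

5/3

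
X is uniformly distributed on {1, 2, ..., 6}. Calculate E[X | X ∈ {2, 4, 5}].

11/3

P(X ∈ {2, 4, 5}) = 1/2.
Σ over the event: 2·1/6 + 4·1/6 + 5·1/6 = 11/6.
E[X | X ∈ {2, 4, 5}] = (11/6) / (1/2) = 11/3.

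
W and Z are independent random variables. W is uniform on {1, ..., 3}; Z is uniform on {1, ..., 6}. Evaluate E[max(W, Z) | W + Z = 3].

2

Outcomes with W + Z = 3: (1,2), (2,1), each with probability 1/18.
E[max(W, Z) | W + Z = 3] = (2 + 2) / 2 = 2.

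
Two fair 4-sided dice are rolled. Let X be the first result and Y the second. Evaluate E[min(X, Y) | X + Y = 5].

3/2

P(X + Y = 5) = 1/4.
Summing min(X,Y)·P(x,y) over outcomes with X + Y = 5 gives 3/8.
E[min(X, Y) | X + Y = 5] = (3/8) / (1/4) = 3/2.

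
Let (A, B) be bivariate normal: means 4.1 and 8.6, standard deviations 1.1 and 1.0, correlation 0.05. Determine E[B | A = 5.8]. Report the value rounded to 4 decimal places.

E[B | A=x] = μ_B + ρ(σ_B/σ_A)(x − μ_A) for jointly normal variables.
E[B | A=5.8] = 8.6 + (0.05)·(1.0/1.1)·(5.8 − (4.1)) = 8.6 + (0.045455)·(1.7) = 8.6773.

8.6773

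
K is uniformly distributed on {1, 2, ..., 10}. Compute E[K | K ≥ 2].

Given K ≥ 2, K is equally likely to be any of {2, 3, 4, 5, 6, 7, 8, 9, 10}.
E[K | K ≥ 2] = (2 + 3 + 4 + 5 + 6 + 7 + 8 + 9 + 10) / 9 = 6.

6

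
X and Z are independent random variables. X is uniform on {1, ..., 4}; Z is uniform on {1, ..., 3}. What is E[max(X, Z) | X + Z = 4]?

8/3

P(X + Z = 4) = 1/4.
Summing max(X,Z)·P(x,y) over outcomes with X + Z = 4 gives 2/3.
E[max(X, Z) | X + Z = 4] = (2/3) / (1/4) = 8/3.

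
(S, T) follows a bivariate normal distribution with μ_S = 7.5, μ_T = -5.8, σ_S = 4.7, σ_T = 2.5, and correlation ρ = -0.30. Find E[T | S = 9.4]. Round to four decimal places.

For a bivariate normal, E[T | S=x] = μ_T + ρ·(σ_T/σ_S)·(x − μ_S).
E[T | S=9.4] = -5.8 + (-0.30)·(2.5/4.7)·(9.4 − (7.5)) = -5.8 + (-0.15957)·(1.9) = -6.1032.

-6.1032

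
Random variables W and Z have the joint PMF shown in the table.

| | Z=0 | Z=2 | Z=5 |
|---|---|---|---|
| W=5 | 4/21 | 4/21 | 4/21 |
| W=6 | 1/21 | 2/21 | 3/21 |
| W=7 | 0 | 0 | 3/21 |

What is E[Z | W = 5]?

P(W = 5) = 4/7.
Σ Z·P over the event = 0·(4/21) + 2·(4/21) + 5·(4/21) = 4/3.
E[Z | W = 5] = (4/3) / (4/7) = 7/3.

7/3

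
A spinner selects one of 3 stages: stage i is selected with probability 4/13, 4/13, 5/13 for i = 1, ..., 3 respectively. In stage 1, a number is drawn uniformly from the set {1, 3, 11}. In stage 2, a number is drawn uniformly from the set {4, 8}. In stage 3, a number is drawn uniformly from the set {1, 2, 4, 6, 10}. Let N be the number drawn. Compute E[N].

67/13

E[N | stage 1] = (1+3+11)/3 = 5.
E[N | stage 2] = (4+8)/2 = 6.
E[N | stage 3] = (1+2+4+6+10)/5 = 23/5.
By the law of total expectation,
E[N] = (4/13)·(5) + (4/13)·(6) + (5/13)·(23/5) = 67/13.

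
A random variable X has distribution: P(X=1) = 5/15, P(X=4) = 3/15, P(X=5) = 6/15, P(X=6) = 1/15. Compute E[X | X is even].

P(X is even) = 4/15.
Σ over the event: 4·1/5 + 6·1/15 = 6/5.
E[X | X is even] = (6/5) / (4/15) = 9/2.

9/2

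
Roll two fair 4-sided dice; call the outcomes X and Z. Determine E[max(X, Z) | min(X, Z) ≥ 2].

Outcomes with min(X, Z) ≥ 2: (2,2), (2,3), (2,4), (3,2), (3,3), (3,4), (4,2), (4,3), (4,4), each with probability 1/16.
E[max(X, Z) | min(X, Z) ≥ 2] = (2 + 3 + 4 + 3 + 3 + 4 + 4 + 4 + 4) / 9 = 31/9.

31/9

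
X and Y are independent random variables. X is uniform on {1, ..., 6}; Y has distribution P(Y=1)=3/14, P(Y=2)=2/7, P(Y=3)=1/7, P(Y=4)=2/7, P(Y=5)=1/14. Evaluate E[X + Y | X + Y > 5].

197/26

P(X + Y > 5) = 13/21.
Summing (X+Y)·P(x,y) over outcomes with X + Y > 5 gives 197/42.
E[X + Y | X + Y > 5] = (197/42) / (13/21) = 197/26.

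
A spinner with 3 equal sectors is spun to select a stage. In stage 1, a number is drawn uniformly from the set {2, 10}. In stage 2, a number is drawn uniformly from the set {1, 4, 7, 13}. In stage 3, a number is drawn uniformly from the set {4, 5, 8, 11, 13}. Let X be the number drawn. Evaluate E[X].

E[X | stage 1] = (2+10)/2 = 6.
E[X | stage 2] = (1+4+7+13)/4 = 25/4.
E[X | stage 3] = (4+5+8+11+13)/5 = 41/5.
E[X] = (1/3)·(6) + (1/3)·(25/4) + (1/3)·(41/5) = 409/60.

409/60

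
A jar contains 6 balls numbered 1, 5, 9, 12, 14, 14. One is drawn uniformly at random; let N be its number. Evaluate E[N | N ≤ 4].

1

P(N ≤ 4) = 1/6.
Σ over the event: 1·1/6 = 1/6.
E[N | N ≤ 4] = (1/6) / (1/6) = 1.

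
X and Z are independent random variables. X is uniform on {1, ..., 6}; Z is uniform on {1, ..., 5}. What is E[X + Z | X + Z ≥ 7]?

P(X + Z ≥ 7) = 1/2.
Summing (X+Z)·P(x,y) over outcomes with X + Z ≥ 7 gives 25/6.
E[X + Z | X + Z ≥ 7] = (25/6) / (1/2) = 25/3.

25/3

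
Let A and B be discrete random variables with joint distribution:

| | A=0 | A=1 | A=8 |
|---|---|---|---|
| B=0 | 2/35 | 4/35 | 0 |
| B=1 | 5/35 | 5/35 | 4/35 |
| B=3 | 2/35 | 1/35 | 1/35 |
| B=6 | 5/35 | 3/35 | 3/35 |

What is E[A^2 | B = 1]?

P(B = 1) = 2/5.
Summing A^2·P(A=x,B=y) over the conditioning event gives 261/35.
E[A^2 | B = 1] = (261/35) / (2/5) = 261/14.

261/14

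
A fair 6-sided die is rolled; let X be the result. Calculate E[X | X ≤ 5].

Given X ≤ 5, X is equally likely to be any of {1, 2, 3, 4, 5}.
E[X | X ≤ 5] = (1 + 2 + 3 + 4 + 5) / 5 = 3.

3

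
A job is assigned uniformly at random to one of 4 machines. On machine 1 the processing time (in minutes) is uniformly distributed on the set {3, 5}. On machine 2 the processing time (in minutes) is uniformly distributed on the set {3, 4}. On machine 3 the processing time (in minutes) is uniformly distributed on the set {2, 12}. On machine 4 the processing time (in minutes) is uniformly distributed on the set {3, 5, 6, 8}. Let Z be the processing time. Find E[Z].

E[Z | machine 1] = (3+5)/2 = 4.
E[Z | machine 2] = (3+4)/2 = 7/2.
E[Z | machine 3] = (2+12)/2 = 7.
E[Z | machine 4] = (3+5+6+8)/4 = 11/2.
E[Z] = (1/4)·(4) + (1/4)·(7/2) + (1/4)·(7) + (1/4)·(11/2) = 5.

5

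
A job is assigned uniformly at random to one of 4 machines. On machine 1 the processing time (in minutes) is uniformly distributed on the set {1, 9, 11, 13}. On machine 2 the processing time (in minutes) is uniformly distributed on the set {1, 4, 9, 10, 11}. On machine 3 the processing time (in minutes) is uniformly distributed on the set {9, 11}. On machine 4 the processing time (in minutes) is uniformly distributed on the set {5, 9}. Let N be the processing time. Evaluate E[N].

E[N | machine 1] = (1+9+11+13)/4 = 17/2.
E[N | machine 2] = (1+4+9+10+11)/5 = 7.
E[N | machine 3] = (9+11)/2 = 10.
E[N | machine 4] = (5+9)/2 = 7.
E[N] = (1/4)·(17/2) + (1/4)·(7) + (1/4)·(10) + (1/4)·(7) = 65/8.

65/8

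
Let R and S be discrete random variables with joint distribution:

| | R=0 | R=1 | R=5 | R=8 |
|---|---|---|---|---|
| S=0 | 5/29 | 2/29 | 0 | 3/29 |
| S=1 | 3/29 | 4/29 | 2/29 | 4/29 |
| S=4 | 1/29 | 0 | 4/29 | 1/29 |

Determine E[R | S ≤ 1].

72/23

P(S ≤ 1) = 23/29.
Summing R·P(R=x,S=y) over the conditioning event gives 72/29.
E[R | S ≤ 1] = (72/29) / (23/29) = 72/23.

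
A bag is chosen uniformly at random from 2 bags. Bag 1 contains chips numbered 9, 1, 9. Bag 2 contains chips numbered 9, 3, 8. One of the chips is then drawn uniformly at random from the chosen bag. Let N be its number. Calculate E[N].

E[N | bag 1] = (9+1+9)/3 = 19/3.
E[N | bag 2] = (9+3+8)/3 = 20/3.
E[N] = (1/2)·(19/3) + (1/2)·(20/3) = 13/2.

13/2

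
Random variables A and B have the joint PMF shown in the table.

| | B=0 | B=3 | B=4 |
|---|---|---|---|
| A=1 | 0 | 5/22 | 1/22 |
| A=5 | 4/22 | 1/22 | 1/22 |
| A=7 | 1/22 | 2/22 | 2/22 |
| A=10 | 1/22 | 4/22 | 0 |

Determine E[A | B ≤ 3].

101/18

P(B ≤ 3) = 9/11.
Summing A·P(A=x,B=y) over the conditioning event gives 101/22.
E[A | B ≤ 3] = (101/22) / (9/11) = 101/18.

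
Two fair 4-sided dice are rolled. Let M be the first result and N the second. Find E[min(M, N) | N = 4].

5/2

P(N = 4) = 1/4.
Summing min(M,N)·P(x,y) over outcomes with N = 4 gives 5/8.
E[min(M, N) | N = 4] = (5/8) / (1/4) = 5/2.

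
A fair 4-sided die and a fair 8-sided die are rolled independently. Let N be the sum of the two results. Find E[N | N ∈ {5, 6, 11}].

33/5

P(N ∈ {5, 6, 11}) = 5/16.
Σ over the event: 5·1/8 + 6·1/8 + 11·1/16 = 33/16.
E[N | N ∈ {5, 6, 11}] = (33/16) / (5/16) = 33/5.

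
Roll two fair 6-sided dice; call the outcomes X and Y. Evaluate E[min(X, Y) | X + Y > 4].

P(X + Y > 4) = 5/6.
Summing min(X,Y)·P(x,y) over outcomes with X + Y > 4 gives 7/3.
E[min(X, Y) | X + Y > 4] = (7/3) / (5/6) = 14/5.

14/5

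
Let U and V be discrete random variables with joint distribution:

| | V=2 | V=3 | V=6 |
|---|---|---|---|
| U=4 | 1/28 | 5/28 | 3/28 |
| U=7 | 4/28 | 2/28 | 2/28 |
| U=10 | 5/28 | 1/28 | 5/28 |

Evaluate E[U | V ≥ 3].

20/3

P(V ≥ 3) = 9/14.
Σ U·P over the event = 4·(5/28) + 4·(3/28) + 7·(2/28) + 7·(2/28) + 10·(1/28) + 10·(5/28) = 30/7.
E[U | V ≥ 3] = (30/7) / (9/14) = 20/3.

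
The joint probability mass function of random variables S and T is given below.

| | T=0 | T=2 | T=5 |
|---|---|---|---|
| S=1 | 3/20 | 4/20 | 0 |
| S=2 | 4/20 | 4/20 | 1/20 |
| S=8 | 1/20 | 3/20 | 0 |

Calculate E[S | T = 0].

19/8

P(T = 0) = 2/5.
Summing S·P(S=x,T=y) over the conditioning event gives 19/20.
E[S | T = 0] = (19/20) / (2/5) = 19/8.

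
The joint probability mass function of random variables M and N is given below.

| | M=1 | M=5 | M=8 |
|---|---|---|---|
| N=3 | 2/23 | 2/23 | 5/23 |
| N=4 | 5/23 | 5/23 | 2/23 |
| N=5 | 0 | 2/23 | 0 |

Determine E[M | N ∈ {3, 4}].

P(N ∈ {3, 4}) = 21/23.
Σ M·P over the event = 1·(2/23) + 1·(5/23) + 5·(2/23) + 5·(5/23) + 8·(5/23) + 8·(2/23) = 98/23.
E[M | N ∈ {3, 4}] = (98/23) / (21/23) = 14/3.

14/3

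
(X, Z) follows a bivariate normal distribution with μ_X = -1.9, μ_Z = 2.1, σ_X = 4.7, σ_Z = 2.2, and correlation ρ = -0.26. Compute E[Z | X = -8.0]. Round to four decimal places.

2.8424

The regression of Z on X has slope ρ·σ_Z/σ_X and passes through (μ_X, μ_Z).
E[Z | X=-8.0] = 2.1 + (-0.26)·(2.2/4.7)·(-8.0 − (-1.9)) = 2.1 + (-0.1217)·(-6.1) = 2.8424.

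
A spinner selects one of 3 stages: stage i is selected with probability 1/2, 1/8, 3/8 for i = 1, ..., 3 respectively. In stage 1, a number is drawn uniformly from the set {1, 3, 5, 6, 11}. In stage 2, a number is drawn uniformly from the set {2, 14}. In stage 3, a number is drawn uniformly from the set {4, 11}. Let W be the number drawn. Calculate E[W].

E[W | stage 1] = (1+3+5+6+11)/5 = 26/5.
E[W | stage 2] = (2+14)/2 = 8.
E[W | stage 3] = (4+11)/2 = 15/2.
E[W] = (1/2)·(26/5) + (1/8)·(8) + (3/8)·(15/2) = 513/80.

513/80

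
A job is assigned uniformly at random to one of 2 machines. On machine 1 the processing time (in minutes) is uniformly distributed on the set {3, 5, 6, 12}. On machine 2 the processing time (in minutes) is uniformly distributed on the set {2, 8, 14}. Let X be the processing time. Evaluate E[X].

E[X | machine 1] = (3+5+6+12)/4 = 13/2.
E[X | machine 2] = (2+8+14)/3 = 8.
By the law of total expectation,
E[X] = (1/2)·(13/2) + (1/2)·(8) = 29/4.

29/4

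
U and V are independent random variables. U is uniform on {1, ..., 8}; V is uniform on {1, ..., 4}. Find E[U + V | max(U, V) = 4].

Outcomes with max(U, V) = 4: (1,4), (2,4), (3,4), (4,1), (4,2), (4,3), (4,4), each with probability 1/32.
E[U + V | max(U, V) = 4] = (5 + 6 + 7 + 5 + 6 + 7 + 8) / 7 = 44/7.

44/7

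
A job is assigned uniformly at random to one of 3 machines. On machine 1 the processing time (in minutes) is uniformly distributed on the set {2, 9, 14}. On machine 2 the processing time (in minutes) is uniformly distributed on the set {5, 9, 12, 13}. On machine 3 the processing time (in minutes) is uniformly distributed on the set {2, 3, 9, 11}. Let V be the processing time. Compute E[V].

E[V | machine 1] = (2+9+14)/3 = 25/3.
E[V | machine 2] = (5+9+12+13)/4 = 39/4.
E[V | machine 3] = (2+3+9+11)/4 = 25/4.
By the law of total expectation,
E[V] = (1/3)·(25/3) + (1/3)·(39/4) + (1/3)·(25/4) = 73/9.

73/9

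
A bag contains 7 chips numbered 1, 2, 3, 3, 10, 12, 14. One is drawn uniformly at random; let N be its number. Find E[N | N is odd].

7/3

P(N is odd) = 3/7.
Σ over the event: 1·1/7 + 3·2/7 = 1.
E[N | N is odd] = (1) / (3/7) = 7/3.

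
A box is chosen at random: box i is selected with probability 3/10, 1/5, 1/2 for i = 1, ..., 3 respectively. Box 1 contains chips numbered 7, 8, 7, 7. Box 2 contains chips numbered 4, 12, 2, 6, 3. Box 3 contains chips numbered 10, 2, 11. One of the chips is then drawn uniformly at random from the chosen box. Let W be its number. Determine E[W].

4253/600

E[W | box 1] = (7+8+7+7)/4 = 29/4.
E[W | box 2] = (4+12+2+6+3)/5 = 27/5.
E[W | box 3] = (10+2+11)/3 = 23/3.
By the law of total expectation,
E[W] = (3/10)·(29/4) + (1/5)·(27/5) + (1/2)·(23/3) = 4253/600.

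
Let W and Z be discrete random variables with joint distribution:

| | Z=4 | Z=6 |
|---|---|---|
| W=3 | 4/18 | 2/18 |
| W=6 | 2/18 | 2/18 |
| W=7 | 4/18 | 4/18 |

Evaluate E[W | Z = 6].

23/4

P(Z = 6) = 4/9.
Σ W·P over the event = 3·(2/18) + 6·(2/18) + 7·(4/18) = 23/9.
E[W | Z = 6] = (23/9) / (4/9) = 23/4.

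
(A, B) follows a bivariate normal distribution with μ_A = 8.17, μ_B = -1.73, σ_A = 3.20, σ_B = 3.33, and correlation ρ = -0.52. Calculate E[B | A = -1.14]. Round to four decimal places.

For a bivariate normal, E[B | A=x] = μ_B + ρ·(σ_B/σ_A)·(x − μ_A).
E[B | A=-1.14] = -1.73 + (-0.52)·(3.33/3.20)·(-1.14 − (8.17)) = -1.73 + (-0.541125)·(-9.31) = 3.3079.

3.3079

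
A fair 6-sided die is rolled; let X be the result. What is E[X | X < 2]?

Given X < 2, X is equally likely to be any of {1}.
E[X | X < 2] = (1) / 1 = 1.

1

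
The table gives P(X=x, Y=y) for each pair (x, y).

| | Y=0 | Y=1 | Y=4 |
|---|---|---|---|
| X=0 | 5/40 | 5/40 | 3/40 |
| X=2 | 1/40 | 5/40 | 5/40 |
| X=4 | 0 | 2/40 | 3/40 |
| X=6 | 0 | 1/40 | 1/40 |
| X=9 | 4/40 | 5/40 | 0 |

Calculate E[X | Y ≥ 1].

97/30

P(Y ≥ 1) = 3/4.
Summing X·P(X=x,Y=y) over the conditioning event gives 97/40.
E[X | Y ≥ 1] = (97/40) / (3/4) = 97/30.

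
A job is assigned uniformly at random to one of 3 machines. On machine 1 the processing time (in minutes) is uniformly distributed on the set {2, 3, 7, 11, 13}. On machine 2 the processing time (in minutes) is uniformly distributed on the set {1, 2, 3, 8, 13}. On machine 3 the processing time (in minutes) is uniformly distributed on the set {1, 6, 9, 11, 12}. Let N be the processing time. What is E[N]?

E[N | machine 1] = (2+3+7+11+13)/5 = 36/5.
E[N | machine 2] = (1+2+3+8+13)/5 = 27/5.
E[N | machine 3] = (1+6+9+11+12)/5 = 39/5.
By the law of total expectation,
E[N] = (1/3)·(36/5) + (1/3)·(27/5) + (1/3)·(39/5) = 34/5.

34/5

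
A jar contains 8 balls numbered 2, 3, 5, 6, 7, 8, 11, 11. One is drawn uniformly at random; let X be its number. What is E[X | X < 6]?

P(X < 6) = 3/8.
Σ over the event: 2·1/8 + 3·1/8 + 5·1/8 = 5/4.
E[X | X < 6] = (5/4) / (3/8) = 10/3.

10/3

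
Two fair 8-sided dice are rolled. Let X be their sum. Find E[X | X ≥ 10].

P(X ≥ 10) = 7/16.
Σ over the event: 10·7/64 + 11·3/32 + 12·5/64 + 13·1/16 + 14·3/64 + 15·1/32 + 16·1/64 = 21/4.
E[X | X ≥ 10] = (21/4) / (7/16) = 12.

12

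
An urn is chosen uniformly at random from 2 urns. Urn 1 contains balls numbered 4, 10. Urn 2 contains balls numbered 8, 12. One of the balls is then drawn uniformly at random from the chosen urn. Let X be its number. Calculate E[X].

E[X | urn 1] = (4+10)/2 = 7.
E[X | urn 2] = (8+12)/2 = 10.
By the law of total expectation,
E[X] = (1/2)·(7) + (1/2)·(10) = 17/2.

17/2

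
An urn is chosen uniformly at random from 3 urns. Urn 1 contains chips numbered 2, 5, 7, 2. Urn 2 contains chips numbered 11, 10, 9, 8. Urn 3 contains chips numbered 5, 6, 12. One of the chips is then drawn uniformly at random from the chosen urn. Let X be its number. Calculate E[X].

E[X | urn 1] = (2+5+7+2)/4 = 4.
E[X | urn 2] = (11+10+9+8)/4 = 19/2.
E[X | urn 3] = (5+6+12)/3 = 23/3.
E[X] = (1/3)·(4) + (1/3)·(19/2) + (1/3)·(23/3) = 127/18.

127/18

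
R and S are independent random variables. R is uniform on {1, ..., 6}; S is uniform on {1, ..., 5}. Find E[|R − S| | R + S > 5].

P(R + S > 5) = 2/3.
Summing |R−S|·P(x,y) over outcomes with R + S > 5 gives 41/30.
E[|R − S| | R + S > 5] = (41/30) / (2/3) = 41/20.

41/20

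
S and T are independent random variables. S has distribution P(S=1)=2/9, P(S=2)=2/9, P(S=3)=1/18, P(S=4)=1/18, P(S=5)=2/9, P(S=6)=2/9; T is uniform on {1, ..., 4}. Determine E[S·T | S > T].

P(S > T) = 41/72.
Summing ST·P(x,y) over outcomes with S > T gives 481/72.
E[S·T | S > T] = (481/72) / (41/72) = 481/41.

481/41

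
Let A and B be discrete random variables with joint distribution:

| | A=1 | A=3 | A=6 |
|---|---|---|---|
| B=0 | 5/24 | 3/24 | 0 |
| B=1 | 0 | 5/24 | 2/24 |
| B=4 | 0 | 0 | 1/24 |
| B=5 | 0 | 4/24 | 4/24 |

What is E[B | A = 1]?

0

P(A = 1) = 5/24.
Summing B·P(A=x,B=y) over the conditioning event gives 0.
E[B | A = 1] = (0) / (5/24) = 0.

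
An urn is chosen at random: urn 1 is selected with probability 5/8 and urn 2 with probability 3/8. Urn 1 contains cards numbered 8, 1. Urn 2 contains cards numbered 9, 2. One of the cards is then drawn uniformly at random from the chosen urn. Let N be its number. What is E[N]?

E[N | urn 1] = (8+1)/2 = 9/2.
E[N | urn 2] = (9+2)/2 = 11/2.
By the law of total expectation,
E[N] = (5/8)·(9/2) + (3/8)·(11/2) = 39/8.

39/8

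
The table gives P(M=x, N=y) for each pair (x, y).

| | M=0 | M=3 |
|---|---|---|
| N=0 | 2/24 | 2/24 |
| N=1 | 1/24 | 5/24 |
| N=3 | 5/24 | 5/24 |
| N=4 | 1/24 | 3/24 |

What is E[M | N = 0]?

P(N = 0) = 1/6.
Σ M·P over the event = 0·(2/24) + 3·(2/24) = 1/4.
E[M | N = 0] = (1/4) / (1/6) = 3/2.

3/2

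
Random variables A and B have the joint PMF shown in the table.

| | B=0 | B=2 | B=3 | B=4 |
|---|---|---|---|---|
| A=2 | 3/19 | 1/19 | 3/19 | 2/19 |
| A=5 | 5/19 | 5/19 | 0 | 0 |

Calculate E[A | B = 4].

2

P(B = 4) = 2/19.
Summing A·P(A=x,B=y) over the conditioning event gives 4/19.
E[A | B = 4] = (4/19) / (2/19) = 2.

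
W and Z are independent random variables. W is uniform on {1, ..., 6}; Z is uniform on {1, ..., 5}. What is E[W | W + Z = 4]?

P(W + Z = 4) = 1/10.
Summing W·P(x,y) over outcomes with W + Z = 4 gives 1/5.
E[W | W + Z = 4] = (1/5) / (1/10) = 2.

2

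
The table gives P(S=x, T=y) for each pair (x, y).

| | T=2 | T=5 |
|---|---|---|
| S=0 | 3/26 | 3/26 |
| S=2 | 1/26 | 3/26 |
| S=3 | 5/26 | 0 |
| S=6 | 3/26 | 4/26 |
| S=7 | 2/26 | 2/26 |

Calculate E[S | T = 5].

11/3

P(T = 5) = 6/13.
Σ S·P over the event = 0·(3/26) + 2·(3/26) + 6·(4/26) + 7·(2/26) = 22/13.
E[S | T = 5] = (22/13) / (6/13) = 11/3.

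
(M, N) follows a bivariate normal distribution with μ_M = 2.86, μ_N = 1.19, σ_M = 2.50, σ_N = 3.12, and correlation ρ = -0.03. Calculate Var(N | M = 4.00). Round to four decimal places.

9.7256

Var(N | M=x) = (1 − ρ²)·σ_N².
Var(N | M=4.00) = (3.12)²·(1 − (-0.03)²) = 9.7344·0.9991 = 9.7256.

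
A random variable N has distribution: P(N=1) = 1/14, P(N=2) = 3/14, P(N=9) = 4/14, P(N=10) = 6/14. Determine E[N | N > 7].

P(N > 7) = 5/7.
Σ over the event: 9·2/7 + 10·3/7 = 48/7.
E[N | N > 7] = (48/7) / (5/7) = 48/5.

48/5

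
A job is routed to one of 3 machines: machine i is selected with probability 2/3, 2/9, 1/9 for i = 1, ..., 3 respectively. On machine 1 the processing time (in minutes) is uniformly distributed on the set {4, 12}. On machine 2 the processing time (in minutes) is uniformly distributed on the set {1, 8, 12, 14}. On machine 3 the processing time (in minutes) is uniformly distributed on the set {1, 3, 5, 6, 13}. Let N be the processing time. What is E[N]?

79/10

E[N | machine 1] = (4+12)/2 = 8.
E[N | machine 2] = (1+8+12+14)/4 = 35/4.
E[N | machine 3] = (1+3+5+6+13)/5 = 28/5.
By the law of total expectation,
E[N] = (2/3)·(8) + (2/9)·(35/4) + (1/9)·(28/5) = 79/10.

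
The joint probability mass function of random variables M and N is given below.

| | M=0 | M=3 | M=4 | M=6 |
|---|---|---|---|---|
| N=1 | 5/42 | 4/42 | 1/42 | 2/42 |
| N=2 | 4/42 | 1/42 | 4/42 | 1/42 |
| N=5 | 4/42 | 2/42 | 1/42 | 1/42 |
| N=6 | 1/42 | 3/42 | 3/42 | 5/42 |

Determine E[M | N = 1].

P(N = 1) = 2/7.
Σ M·P over the event = 0·(5/42) + 3·(4/42) + 4·(1/42) + 6·(2/42) = 2/3.
E[M | N = 1] = (2/3) / (2/7) = 7/3.

7/3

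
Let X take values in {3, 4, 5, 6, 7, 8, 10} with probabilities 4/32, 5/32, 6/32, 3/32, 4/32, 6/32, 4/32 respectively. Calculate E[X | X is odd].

P(X is odd) = 7/16.
Σ over the event: 3·1/8 + 5·3/16 + 7·1/8 = 35/16.
E[X | X is odd] = (35/16) / (7/16) = 5.

5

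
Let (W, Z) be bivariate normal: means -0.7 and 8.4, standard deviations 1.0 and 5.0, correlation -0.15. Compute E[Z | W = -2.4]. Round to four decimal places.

E[Z | W=x] = μ_Z + ρ(σ_Z/σ_W)(x − μ_W) for jointly normal variables.
E[Z | W=-2.4] = 8.4 + (-0.15)·(5.0/1.0)·(-2.4 − (-0.7)) = 8.4 + (-0.75)·(-1.7) = 9.6750.

9.6750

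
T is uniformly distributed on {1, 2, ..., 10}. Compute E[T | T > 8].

Given T > 8, T is equally likely to be any of {9, 10}.
E[T | T > 8] = (9 + 10) / 2 = 19/2.

19/2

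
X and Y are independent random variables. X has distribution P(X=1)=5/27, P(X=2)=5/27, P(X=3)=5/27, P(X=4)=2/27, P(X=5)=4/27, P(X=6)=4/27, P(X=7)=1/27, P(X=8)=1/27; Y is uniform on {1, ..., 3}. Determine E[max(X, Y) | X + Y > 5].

16/3

P(X + Y > 5) = 13/27.
Summing max(X,Y)·P(x,y) over outcomes with X + Y > 5 gives 208/81.
E[max(X, Y) | X + Y > 5] = (208/81) / (13/27) = 16/3.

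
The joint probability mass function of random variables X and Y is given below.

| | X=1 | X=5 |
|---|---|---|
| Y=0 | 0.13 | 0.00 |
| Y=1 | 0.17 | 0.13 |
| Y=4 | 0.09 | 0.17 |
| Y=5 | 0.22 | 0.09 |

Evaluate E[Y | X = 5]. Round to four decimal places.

3.2308

P(X = 5) = 0.39.
Σ Y·P over the event = 1·(0.13) + 4·(0.17) + 5·(0.09) = 1.26.
E[Y | X = 5] = (1.26) / (0.39) = 3.2308.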